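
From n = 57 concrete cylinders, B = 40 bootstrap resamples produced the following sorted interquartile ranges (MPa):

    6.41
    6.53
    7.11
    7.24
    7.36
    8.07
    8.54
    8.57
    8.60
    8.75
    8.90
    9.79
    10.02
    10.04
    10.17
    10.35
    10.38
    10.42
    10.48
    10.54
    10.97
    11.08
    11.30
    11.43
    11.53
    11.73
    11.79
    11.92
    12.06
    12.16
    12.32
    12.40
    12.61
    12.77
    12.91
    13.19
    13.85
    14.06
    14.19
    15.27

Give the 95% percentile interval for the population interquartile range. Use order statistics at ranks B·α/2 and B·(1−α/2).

α = 0.05; lower rank = 40 × 0.025 = 1; upper rank = 40 × 0.975 = 39.
The 1st smallest replicate is 6.41; the 39th is 14.19.

(6.41, 14.19)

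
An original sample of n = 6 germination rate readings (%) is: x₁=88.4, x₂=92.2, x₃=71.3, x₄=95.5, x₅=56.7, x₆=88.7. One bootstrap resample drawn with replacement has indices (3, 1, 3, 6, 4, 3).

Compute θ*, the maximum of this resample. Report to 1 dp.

Resample values: 71.3, 88.4, 71.3, 88.7, 95.5, 71.3.
Maximum = 95.5

θ* = 95.5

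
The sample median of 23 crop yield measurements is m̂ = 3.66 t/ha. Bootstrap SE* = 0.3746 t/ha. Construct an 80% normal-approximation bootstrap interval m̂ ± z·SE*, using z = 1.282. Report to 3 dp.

(3.180, 4.140)

Margin = 1.282 × 0.3746 = 0.4802
Interval: 3.66 ± 0.4802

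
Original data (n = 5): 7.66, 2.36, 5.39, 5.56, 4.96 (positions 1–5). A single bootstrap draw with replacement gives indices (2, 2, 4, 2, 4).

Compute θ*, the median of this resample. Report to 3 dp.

θ* = 2.360

Resample values: 2.36, 2.36, 5.56, 2.36, 5.56.
Sorted: 2.36, 2.36, 2.36, 5.56, 5.56
Median = middle value = 2.360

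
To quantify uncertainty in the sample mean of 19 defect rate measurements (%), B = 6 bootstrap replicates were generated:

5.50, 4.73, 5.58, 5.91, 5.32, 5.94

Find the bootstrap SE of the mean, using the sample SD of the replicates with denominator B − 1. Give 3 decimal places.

Bootstrap SE is the standard deviation of the 6 replicate means.
Mean of replicates: (5.50 + 4.73 + 5.58 + 5.91 + 5.32 + 5.94) / 6 = 32.9800 / 6 = 5.4967
Sum of squared deviations: (+0.0033)² + (−0.7667)² + (+0.0833)² + (+0.4133)² + (−0.1767)² + (+0.4433)² = 0.9933
Variance = 0.9933 / 5 = 0.1987
SE* = √0.1987

SE* = 0.446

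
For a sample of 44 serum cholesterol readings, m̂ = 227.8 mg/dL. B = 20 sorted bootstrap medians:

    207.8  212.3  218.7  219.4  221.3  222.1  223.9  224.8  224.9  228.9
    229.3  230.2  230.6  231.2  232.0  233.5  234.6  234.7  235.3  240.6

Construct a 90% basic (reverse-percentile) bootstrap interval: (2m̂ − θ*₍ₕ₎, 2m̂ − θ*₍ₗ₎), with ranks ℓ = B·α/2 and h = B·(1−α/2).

(220.3, 247.8)

Percentile endpoints at ranks 1 and 19: θ*₍1₎ = 207.8, θ*₍19₎ = 235.3.
Basic interval reflects these around m̂:
  lower = 2 × 227.8 − 235.3 = 220.3
  upper = 2 × 227.8 − 207.8 = 247.8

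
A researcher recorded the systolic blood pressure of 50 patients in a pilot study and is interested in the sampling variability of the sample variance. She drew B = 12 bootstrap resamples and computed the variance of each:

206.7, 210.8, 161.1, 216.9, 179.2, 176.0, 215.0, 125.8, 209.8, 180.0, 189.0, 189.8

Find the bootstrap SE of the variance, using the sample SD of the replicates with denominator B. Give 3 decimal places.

Bootstrap SE is the standard deviation of the 12 replicate variances.
Mean of replicates: (206.7 + 210.8 + 161.1 + 216.9 + 179.2 + 176.0 + 215.0 + 125.8 + 209.8 + 180.0 + 189.0 + 189.8) / 12 = 2260.1000 / 12 = 188.3417
Sum of squared deviations: (+18.3583)² + (+22.4583)² + (−27.2417)² + (+28.5583)² + (−9.1417)² + (−12.3417)² + (+26.6583)² + (−62.5417)² + (+21.4583)² + (−8.3417)² + (+0.6583)² + (+1.4583)² = 7789.7092
Variance = 7789.7092 / 12 = 649.1424
SE* = √649.1424

SE* = 25.478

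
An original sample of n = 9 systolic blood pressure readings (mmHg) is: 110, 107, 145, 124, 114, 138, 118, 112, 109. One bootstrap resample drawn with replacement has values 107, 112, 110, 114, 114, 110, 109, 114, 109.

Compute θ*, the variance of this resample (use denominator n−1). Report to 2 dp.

θ* = 6.75

Mean = 111.0000; sum of squared deviations = 54.0000
s² = 54.0000 / 8 = 6.7500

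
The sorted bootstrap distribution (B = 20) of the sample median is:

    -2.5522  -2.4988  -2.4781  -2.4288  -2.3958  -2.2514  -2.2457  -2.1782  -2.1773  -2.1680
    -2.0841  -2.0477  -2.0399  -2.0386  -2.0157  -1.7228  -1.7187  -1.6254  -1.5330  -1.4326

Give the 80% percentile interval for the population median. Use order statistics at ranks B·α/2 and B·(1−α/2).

(-2.4988, -1.6254)

α = 0.20; lower rank = 20 × 0.100 = 2; upper rank = 20 × 0.900 = 18.
The 2nd smallest replicate is -2.4988; the 18th is -1.6254.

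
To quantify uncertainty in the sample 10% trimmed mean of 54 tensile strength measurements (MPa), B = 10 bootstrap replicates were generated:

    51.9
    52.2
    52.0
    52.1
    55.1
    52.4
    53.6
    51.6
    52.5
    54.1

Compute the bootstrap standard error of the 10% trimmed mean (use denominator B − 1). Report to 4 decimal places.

SE* = 1.1346

Bootstrap SE is the standard deviation of the 10 replicate 10% trimmed means.
Mean of replicates: (51.9 + 52.2 + 52.0 + 52.1 + 55.1 + 52.4 + 53.6 + 51.6 + 52.5 + 54.1) / 10 = 527.50000 / 10 = 52.75000
Sum of squared deviations: (−0.85000)² + (−0.55000)² + (−0.75000)² + (−0.65000)² + (+2.35000)² + (−0.35000)² + (+0.85000)² + (−1.15000)² + (−0.25000)² + (+1.35000)² = 11.58500
Variance = 11.58500 / 9 = 1.28722
SE* = √1.28722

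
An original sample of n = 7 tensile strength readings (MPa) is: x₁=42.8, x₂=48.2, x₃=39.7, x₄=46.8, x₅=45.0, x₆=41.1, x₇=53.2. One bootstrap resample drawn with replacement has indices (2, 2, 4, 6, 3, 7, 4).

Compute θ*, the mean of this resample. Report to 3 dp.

θ* = 46.286

Resample values: 48.2, 48.2, 46.8, 41.1, 39.7, 53.2, 46.8.
Mean = (48.2 + 48.2 + 46.8 + 41.1 + 39.7 + 53.2 + 46.8) / 7 = 324.00 / 7 = 46.286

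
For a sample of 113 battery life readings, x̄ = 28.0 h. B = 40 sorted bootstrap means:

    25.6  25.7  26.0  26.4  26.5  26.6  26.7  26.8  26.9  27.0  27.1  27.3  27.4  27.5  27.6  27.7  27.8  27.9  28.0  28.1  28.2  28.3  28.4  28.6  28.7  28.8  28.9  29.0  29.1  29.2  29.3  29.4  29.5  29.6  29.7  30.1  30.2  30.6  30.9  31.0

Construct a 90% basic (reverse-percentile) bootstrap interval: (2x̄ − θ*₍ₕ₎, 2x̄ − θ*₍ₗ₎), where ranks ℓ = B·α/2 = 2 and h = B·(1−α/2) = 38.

(25.4, 30.3)

Percentile endpoints at ranks 2 and 38: θ*₍2₎ = 25.7, θ*₍38₎ = 30.6.
Basic interval reflects these around x̄:
  lower = 2 × 28.0 − 30.6 = 25.4
  upper = 2 × 28.0 − 25.7 = 30.3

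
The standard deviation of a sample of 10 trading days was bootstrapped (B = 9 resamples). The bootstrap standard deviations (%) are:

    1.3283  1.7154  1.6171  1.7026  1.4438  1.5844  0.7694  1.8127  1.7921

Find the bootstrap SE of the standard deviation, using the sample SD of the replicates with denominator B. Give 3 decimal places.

SE* = 0.307

Bootstrap SE is the standard deviation of the 9 replicate standard deviations.
Mean of replicates: (1.3283 + 1.7154 + 1.6171 + 1.7026 + 1.4438 + 1.5844 + 0.7694 + 1.8127 + 1.7921) / 9 = 13.76580 / 9 = 1.52953
Sum of squared deviations: (−0.20123)² + (+0.18587)² + (+0.08757)² + (+0.17307)² + (−0.08573)² + (+0.05487)² + (−0.76013)² + (+0.28317)² + (+0.26257)² = 0.84995
Variance = 0.84995 / 9 = 0.09444
SE* = √0.09444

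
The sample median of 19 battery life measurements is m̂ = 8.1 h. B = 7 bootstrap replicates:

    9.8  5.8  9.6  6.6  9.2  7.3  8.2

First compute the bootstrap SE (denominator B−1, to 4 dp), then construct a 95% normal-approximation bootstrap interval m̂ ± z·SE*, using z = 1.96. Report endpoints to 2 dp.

Mean of replicates = 8.0714; sum of squared deviations = 14.5343; SE* = √(14.5343/6) = 1.5564
Margin = 1.96 × 1.5564 = 3.051
Interval: 8.1 ± 3.051

(5.05, 11.15)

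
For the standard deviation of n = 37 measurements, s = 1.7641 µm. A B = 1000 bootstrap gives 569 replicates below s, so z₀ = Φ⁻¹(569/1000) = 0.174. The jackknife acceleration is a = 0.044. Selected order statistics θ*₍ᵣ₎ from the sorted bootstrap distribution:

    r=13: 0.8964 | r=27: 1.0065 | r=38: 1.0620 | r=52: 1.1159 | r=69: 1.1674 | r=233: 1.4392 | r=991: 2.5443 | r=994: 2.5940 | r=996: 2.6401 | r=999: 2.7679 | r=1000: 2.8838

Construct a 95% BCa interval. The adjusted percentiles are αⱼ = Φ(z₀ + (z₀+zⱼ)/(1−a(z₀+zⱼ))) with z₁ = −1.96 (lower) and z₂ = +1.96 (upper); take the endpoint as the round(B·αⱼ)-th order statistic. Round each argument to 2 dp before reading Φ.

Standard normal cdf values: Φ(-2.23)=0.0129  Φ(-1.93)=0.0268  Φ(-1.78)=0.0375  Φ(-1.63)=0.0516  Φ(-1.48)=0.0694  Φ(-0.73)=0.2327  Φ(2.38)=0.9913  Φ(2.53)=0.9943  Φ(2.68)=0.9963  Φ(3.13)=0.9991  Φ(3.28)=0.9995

(1.1674, 2.5940)

Lower: z₀ + z₁ = 0.174 + (-1.960) = -1.786; 1 − a(z₀+z₁) = 1 − (0.044)(-1.786) = 1.0786; argument = 0.174 + (-1.786)/1.0786 = -1.4819 → -1.48.
α₁ = Φ(-1.48) = 0.0694; rank = round(1000 × 0.0694) = 69; θ*₍69₎ = 1.1674.
Upper: z₀ + z₂ = 2.134; 1 − a(z₀+z₂) = 0.9061; argument = 2.5291 → 2.53; α₂ = 0.9943; rank = 994; θ*₍994₎ = 2.5940.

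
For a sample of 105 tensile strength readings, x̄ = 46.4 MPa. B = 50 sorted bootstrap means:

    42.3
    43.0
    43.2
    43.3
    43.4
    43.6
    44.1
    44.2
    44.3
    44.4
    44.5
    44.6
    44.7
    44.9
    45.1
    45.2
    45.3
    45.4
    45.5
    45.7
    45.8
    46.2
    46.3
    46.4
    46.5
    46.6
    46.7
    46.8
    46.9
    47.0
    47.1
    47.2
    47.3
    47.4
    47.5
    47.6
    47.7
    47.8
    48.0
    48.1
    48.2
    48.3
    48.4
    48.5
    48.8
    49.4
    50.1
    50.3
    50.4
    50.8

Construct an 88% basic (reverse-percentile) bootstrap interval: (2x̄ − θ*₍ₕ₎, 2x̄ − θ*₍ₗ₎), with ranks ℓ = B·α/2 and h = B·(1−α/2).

(42.7, 49.6)

Percentile endpoints at ranks 3 and 47: θ*₍3₎ = 43.2, θ*₍47₎ = 50.1.
Basic interval reflects these around x̄:
  lower = 2 × 46.4 − 50.1 = 42.7
  upper = 2 × 46.4 − 43.2 = 49.6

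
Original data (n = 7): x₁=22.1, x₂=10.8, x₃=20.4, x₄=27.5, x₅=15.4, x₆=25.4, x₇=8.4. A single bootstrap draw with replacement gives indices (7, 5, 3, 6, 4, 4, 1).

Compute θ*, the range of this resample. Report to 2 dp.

θ* = 19.10

Resample values: 8.4, 15.4, 20.4, 25.4, 27.5, 27.5, 22.1.
Range = 27.5 − 8.4 = 19.10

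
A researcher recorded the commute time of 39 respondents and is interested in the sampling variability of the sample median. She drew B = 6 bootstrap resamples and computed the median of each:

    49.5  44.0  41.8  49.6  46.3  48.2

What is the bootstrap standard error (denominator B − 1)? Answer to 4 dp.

Bootstrap SE is the standard deviation of the 6 replicate medians.
Mean of replicates: (49.5 + 44.0 + 41.8 + 49.6 + 46.3 + 48.2) / 6 = 279.40000 / 6 = 46.56667
Sum of squared deviations: (+2.93333)² + (−2.56667)² + (−4.76667)² + (+3.03333)² + (−0.26667)² + (+1.63333)² = 49.85333
Variance = 49.85333 / 5 = 9.97067
SE* = √9.97067

SE* = 3.1576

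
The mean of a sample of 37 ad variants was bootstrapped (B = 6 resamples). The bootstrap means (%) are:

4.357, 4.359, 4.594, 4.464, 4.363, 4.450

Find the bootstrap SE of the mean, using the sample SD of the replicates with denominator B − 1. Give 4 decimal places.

SE* = 0.0931

Bootstrap SE is the standard deviation of the 6 replicate means.
Mean of replicates: (4.357 + 4.359 + 4.594 + 4.464 + 4.363 + 4.450) / 6 = 26.58700 / 6 = 4.43117
Sum of squared deviations: (−0.07417)² + (−0.07217)² + (+0.16283)² + (+0.03283)² + (−0.06817)² + (+0.01883)² = 0.04330
Variance = 0.04330 / 5 = 0.00866
SE* = √0.00866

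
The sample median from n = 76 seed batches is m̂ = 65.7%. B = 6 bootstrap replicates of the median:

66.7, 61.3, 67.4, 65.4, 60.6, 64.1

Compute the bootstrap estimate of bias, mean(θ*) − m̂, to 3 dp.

bias = −1.450

mean(θ*) = (66.7 + 61.3 + 67.4 + 65.4 + 60.6 + 64.1) / 6 = 64.2500
bias = 64.2500 − 65.7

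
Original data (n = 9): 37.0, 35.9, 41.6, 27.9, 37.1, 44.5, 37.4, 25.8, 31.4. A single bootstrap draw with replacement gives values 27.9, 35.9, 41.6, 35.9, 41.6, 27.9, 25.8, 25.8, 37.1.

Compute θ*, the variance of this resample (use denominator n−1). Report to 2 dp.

Mean = 33.2778; sum of squared deviations = 336.5556
s² = 336.5556 / 8 = 42.0694

θ* = 42.07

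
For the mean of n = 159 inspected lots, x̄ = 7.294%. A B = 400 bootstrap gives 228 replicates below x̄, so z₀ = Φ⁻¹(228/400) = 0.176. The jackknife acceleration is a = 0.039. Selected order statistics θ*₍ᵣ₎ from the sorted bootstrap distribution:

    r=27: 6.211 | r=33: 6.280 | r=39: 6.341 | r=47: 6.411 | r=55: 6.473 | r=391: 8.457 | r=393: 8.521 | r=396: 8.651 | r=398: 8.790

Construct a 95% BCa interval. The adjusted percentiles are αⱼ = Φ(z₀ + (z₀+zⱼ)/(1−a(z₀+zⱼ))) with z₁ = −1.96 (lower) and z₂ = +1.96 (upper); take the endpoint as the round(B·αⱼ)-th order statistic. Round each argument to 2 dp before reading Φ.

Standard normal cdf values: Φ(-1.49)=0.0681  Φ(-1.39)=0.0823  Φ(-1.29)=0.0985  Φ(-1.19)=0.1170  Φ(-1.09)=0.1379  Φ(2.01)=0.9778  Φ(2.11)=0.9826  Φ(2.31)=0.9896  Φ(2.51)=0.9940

(6.211, 8.790)

Lower: z₀ + z₁ = 0.176 + (-1.960) = -1.784; 1 − a(z₀+z₁) = 1 − (0.039)(-1.784) = 1.0696; argument = 0.176 + (-1.784)/1.0696 = -1.4920 → -1.49.
α₁ = Φ(-1.49) = 0.0681; rank = round(400 × 0.0681) = 27; θ*₍27₎ = 6.211.
Upper: z₀ + z₂ = 2.136; 1 − a(z₀+z₂) = 0.9167; argument = 2.5061 → 2.51; α₂ = 0.9940; rank = 398; θ*₍398₎ = 8.790.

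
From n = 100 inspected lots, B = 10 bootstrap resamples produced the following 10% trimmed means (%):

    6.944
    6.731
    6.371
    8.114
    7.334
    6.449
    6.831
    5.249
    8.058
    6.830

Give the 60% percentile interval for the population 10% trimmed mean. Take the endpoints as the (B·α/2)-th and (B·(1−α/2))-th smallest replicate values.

(6.371, 7.334)

Sorted replicates: 5.249, 6.371, 6.449, 6.731, 6.830, 6.831, 6.944, 7.334, 8.058, 8.114
α = 0.40; lower rank = 10 × 0.200 = 2; upper rank = 10 × 0.800 = 8.
The 2nd smallest replicate is 6.371; the 8th is 7.334.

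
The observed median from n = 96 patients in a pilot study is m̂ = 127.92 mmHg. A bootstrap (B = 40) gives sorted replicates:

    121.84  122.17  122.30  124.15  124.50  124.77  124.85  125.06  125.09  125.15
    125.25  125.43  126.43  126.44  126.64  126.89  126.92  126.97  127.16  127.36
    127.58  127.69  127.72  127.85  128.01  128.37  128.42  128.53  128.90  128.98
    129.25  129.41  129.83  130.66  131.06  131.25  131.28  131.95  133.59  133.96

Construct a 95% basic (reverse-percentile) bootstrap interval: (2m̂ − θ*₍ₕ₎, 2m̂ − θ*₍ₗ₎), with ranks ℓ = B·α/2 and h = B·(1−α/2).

(122.25, 134.00)

Percentile endpoints at ranks 1 and 39: θ*₍1₎ = 121.84, θ*₍39₎ = 133.59.
Basic interval reflects these around m̂:
  lower = 2 × 127.92 − 133.59 = 122.25
  upper = 2 × 127.92 − 121.84 = 134.00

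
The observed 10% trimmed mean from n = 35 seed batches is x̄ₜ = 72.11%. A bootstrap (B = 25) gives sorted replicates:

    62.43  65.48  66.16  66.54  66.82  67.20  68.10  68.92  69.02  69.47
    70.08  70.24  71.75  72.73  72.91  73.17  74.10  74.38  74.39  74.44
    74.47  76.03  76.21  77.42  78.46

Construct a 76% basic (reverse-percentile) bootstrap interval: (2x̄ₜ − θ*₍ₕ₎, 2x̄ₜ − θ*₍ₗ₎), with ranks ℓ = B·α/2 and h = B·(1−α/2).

Percentile endpoints at ranks 3 and 22: θ*₍3₎ = 66.16, θ*₍22₎ = 76.03.
Basic interval reflects these around x̄ₜ:
  lower = 2 × 72.11 − 76.03 = 68.19
  upper = 2 × 72.11 − 66.16 = 78.06

(68.19, 78.06)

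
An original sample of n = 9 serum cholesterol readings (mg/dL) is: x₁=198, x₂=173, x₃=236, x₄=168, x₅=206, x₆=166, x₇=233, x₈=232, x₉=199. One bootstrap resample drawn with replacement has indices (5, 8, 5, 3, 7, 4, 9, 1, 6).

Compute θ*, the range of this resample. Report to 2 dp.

Resample values: 206, 232, 206, 236, 233, 168, 199, 198, 166.
Range = 236 − 166 = 70.00

θ* = 70.00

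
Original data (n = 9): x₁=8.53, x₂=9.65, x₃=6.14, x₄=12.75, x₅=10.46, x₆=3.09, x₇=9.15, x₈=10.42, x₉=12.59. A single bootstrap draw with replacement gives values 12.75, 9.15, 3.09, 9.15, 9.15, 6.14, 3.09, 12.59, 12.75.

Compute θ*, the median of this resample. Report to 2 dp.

Sorted: 3.09, 3.09, 6.14, 9.15, 9.15, 9.15, 12.59, 12.75, 12.75
Median = middle value = 9.15

θ* = 9.15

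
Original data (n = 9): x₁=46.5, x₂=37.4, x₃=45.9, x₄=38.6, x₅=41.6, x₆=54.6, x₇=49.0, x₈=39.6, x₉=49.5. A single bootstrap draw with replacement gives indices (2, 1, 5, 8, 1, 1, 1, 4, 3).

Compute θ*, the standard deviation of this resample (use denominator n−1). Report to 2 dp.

θ* = 3.89

Resample values: 37.4, 46.5, 41.6, 39.6, 46.5, 46.5, 46.5, 38.6, 45.9.
Mean = 43.2333; sum of squared deviations = 121.1600
s² = 121.1600 / 8 = 15.1450
s = √15.1450 = 3.89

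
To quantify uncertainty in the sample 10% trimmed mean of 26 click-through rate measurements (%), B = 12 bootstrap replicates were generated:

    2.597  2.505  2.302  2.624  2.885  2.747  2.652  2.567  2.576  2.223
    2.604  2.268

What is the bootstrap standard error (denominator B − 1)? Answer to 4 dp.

Bootstrap SE is the standard deviation of the 12 replicate 10% trimmed means.
Mean of replicates: (2.597 + 2.505 + 2.302 + 2.624 + 2.885 + 2.747 + 2.652 + 2.567 + 2.576 + 2.223 + 2.604 + 2.268) / 12 = 30.55000 / 12 = 2.54583
Sum of squared deviations: (+0.05117)² + (−0.04083)² + (−0.24383)² + (+0.07817)² + (+0.33917)² + (+0.20117)² + (+0.10617)² + (+0.02117)² + (+0.03017)² + (−0.32283)² + (+0.05817)² + (−0.27783)² = 0.42278
Variance = 0.42278 / 11 = 0.03843
SE* = √0.03843

SE* = 0.1960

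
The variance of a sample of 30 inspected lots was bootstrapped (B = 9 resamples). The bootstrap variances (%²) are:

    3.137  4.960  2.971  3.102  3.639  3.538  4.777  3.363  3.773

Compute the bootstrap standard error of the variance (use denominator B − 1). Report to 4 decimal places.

Bootstrap SE is the standard deviation of the 9 replicate variances.
Mean of replicates: (3.137 + 4.960 + 2.971 + 3.102 + 3.639 + 3.538 + 4.777 + 3.363 + 3.773) / 9 = 33.26000 / 9 = 3.69556
Sum of squared deviations: (−0.55856)² + (+1.26444)² + (−0.72456)² + (−0.59356)² + (−0.05656)² + (−0.15756)² + (+1.08144)² + (−0.33256)² + (+0.07744)² = 4.10223
Variance = 4.10223 / 8 = 0.51278
SE* = √0.51278

SE* = 0.7161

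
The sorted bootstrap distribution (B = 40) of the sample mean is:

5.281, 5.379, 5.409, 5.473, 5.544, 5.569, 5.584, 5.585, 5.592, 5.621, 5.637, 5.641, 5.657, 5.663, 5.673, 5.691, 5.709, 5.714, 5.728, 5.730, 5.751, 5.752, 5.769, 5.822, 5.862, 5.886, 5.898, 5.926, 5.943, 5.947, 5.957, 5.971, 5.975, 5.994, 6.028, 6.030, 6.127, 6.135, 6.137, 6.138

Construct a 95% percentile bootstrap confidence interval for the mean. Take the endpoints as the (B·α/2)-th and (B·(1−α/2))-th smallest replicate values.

(5.281, 6.137)

α = 0.05; lower rank = 40 × 0.025 = 1; upper rank = 40 × 0.975 = 39.
The 1st smallest replicate is 5.281; the 39th is 6.137.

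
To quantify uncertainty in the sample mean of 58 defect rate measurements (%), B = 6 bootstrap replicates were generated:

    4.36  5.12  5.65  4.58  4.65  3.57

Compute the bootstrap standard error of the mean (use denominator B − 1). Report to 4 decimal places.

Bootstrap SE is the standard deviation of the 6 replicate means.
Mean of replicates: (4.36 + 5.12 + 5.65 + 4.58 + 4.65 + 3.57) / 6 = 27.93000 / 6 = 4.65500
Sum of squared deviations: (−0.29500)² + (+0.46500)² + (+0.99500)² + (−0.07500)² + (−0.00500)² + (−1.08500)² = 2.47615
Variance = 2.47615 / 5 = 0.49523
SE* = √0.49523

SE* = 0.7037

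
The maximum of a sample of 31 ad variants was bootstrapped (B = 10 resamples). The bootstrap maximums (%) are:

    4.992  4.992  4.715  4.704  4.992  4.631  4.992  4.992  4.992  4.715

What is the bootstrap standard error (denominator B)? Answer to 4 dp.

SE* = 0.1490

Bootstrap SE is the standard deviation of the 10 replicate maximums.
Mean of replicates: (4.992 + 4.992 + 4.715 + 4.704 + 4.992 + 4.631 + 4.992 + 4.992 + 4.992 + 4.715) / 10 = 48.71700 / 10 = 4.87170
Sum of squared deviations: (+0.12030)² + (+0.12030)² + (−0.15670)² + (−0.16770)² + (+0.12030)² + (−0.24070)² + (+0.12030)² + (+0.12030)² + (+0.12030)² + (−0.15670)² = 0.22200
Variance = 0.22200 / 10 = 0.02220
SE* = √0.02220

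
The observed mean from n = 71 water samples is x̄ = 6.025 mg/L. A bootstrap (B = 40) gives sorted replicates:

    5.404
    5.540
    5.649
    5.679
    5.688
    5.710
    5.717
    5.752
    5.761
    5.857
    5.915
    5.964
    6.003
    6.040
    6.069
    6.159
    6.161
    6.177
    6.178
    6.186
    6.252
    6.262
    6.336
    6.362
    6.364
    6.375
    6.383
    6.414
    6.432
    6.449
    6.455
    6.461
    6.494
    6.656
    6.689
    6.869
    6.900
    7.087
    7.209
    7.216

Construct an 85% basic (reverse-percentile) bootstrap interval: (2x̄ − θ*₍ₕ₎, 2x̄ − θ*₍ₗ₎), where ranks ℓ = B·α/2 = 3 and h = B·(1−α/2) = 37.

(5.150, 6.401)

Percentile endpoints at ranks 3 and 37: θ*₍3₎ = 5.649, θ*₍37₎ = 6.900.
Basic interval reflects these around x̄:
  lower = 2 × 6.025 − 6.900 = 5.150
  upper = 2 × 6.025 − 5.649 = 6.401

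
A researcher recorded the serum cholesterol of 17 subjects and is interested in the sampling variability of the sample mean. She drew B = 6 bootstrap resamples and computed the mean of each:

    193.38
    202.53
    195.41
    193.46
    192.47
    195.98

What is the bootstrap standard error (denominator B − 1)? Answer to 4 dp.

Bootstrap SE is the standard deviation of the 6 replicate means.
Mean of replicates: (193.38 + 202.53 + 195.41 + 193.46 + 192.47 + 195.98) / 6 = 1173.23000 / 6 = 195.53833
Sum of squared deviations: (−2.15833)² + (+6.99167)² + (−0.12833)² + (−2.07833)² + (−3.06833)² + (+0.44167)² = 67.48748
Variance = 67.48748 / 5 = 13.49750
SE* = √13.49750

SE* = 3.6739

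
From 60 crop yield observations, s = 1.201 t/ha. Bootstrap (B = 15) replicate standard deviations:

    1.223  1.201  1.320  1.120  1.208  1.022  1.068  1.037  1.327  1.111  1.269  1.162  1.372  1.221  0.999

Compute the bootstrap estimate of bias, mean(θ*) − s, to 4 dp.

mean(θ*) = (1.223 + 1.201 + 1.320 + 1.120 + 1.208 + 1.022 + 1.068 + 1.037 + 1.327 + 1.111 + 1.269 + 1.162 + 1.372 + 1.221 + 0.999) / 15 = 1.17733
bias = 1.17733 − 1.201

bias = −0.0237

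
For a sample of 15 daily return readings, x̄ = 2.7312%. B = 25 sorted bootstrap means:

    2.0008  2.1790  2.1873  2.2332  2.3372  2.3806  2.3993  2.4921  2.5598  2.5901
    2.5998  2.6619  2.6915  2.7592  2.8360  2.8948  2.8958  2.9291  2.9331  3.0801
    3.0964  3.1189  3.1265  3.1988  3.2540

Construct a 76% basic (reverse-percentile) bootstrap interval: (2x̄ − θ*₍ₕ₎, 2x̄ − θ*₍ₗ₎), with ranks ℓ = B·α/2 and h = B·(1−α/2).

Percentile endpoints at ranks 3 and 22: θ*₍3₎ = 2.1873, θ*₍22₎ = 3.1189.
Basic interval reflects these around x̄:
  lower = 2 × 2.7312 − 3.1189 = 2.3435
  upper = 2 × 2.7312 − 2.1873 = 3.2751

(2.3435, 3.2751)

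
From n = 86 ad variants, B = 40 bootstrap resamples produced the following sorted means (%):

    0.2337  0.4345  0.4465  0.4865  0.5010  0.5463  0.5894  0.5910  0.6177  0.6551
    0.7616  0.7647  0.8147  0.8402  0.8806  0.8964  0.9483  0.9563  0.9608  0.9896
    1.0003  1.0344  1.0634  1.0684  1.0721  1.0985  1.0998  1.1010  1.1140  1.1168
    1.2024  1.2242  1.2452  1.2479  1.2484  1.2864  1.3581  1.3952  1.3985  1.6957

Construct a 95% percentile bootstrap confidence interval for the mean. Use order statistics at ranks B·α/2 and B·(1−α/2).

α = 0.05; lower rank = 40 × 0.025 = 1; upper rank = 40 × 0.975 = 39.
The 1st smallest replicate is 0.2337; the 39th is 1.3985.

(0.2337, 1.3985)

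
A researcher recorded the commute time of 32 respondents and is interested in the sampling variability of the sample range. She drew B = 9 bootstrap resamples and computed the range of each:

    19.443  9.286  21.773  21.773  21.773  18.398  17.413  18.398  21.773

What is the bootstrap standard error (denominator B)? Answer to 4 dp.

SE* = 3.7779

Bootstrap SE is the standard deviation of the 9 replicate ranges.
Mean of replicates: (19.443 + 9.286 + 21.773 + 21.773 + 21.773 + 18.398 + 17.413 + 18.398 + 21.773) / 9 = 170.03000 / 9 = 18.89222
Sum of squared deviations: (+0.55078)² + (−9.60622)² + (+2.88078)² + (+2.88078)² + (+2.88078)² + (−0.49422)² + (−1.47922)² + (−0.49422)² + (+2.88078)² = 128.45499
Variance = 128.45499 / 9 = 14.27278
SE* = √14.27278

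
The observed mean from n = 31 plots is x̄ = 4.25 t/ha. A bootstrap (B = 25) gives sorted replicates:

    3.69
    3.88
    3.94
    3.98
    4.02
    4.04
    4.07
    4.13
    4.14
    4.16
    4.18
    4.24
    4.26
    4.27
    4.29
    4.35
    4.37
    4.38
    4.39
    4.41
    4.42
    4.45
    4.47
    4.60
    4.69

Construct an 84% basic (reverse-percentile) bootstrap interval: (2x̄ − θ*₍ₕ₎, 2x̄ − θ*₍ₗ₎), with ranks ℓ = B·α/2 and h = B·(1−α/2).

(4.03, 4.62)

Percentile endpoints at ranks 2 and 23: θ*₍2₎ = 3.88, θ*₍23₎ = 4.47.
Basic interval reflects these around x̄:
  lower = 2 × 4.25 − 4.47 = 4.03
  upper = 2 × 4.25 − 3.88 = 4.62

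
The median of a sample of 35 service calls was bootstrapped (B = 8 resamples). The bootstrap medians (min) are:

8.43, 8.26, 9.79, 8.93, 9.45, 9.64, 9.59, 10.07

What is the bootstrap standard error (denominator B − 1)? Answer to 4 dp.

Bootstrap SE is the standard deviation of the 8 replicate medians.
Mean of replicates: (8.43 + 8.26 + 9.79 + 8.93 + 9.45 + 9.64 + 9.59 + 10.07) / 8 = 74.16000 / 8 = 9.27000
Sum of squared deviations: (−0.84000)² + (−1.01000)² + (+0.52000)² + (−0.34000)² + (+0.18000)² + (+0.37000)² + (+0.32000)² + (+0.80000)² = 3.02340
Variance = 3.02340 / 7 = 0.43191
SE* = √0.43191

SE* = 0.6572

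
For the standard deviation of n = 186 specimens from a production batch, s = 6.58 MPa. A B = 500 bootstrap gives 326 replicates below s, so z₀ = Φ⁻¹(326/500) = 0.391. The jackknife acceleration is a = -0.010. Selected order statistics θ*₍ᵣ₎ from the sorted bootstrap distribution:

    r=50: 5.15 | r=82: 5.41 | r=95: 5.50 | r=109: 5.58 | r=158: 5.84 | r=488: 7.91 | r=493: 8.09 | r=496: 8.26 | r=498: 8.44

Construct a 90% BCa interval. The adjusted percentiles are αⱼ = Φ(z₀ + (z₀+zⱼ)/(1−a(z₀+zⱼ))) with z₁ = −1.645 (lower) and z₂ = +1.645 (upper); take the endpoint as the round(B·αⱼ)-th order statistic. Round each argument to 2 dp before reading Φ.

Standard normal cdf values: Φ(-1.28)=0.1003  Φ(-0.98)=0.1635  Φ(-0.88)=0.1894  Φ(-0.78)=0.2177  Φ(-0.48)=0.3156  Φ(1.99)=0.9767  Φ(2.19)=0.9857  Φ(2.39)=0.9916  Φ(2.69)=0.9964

(5.50, 8.26)

Lower: z₀ + z₁ = 0.391 + (-1.645) = -1.254; 1 − a(z₀+z₁) = 1 − (-0.010)(-1.254) = 0.9875; argument = 0.391 + (-1.254)/0.9875 = -0.8789 → -0.88.
α₁ = Φ(-0.88) = 0.1894; rank = round(500 × 0.1894) = 95; θ*₍95₎ = 5.50.
Upper: z₀ + z₂ = 2.036; 1 − a(z₀+z₂) = 1.0204; argument = 2.3864 → 2.39; α₂ = 0.9916; rank = 496; θ*₍496₎ = 8.26.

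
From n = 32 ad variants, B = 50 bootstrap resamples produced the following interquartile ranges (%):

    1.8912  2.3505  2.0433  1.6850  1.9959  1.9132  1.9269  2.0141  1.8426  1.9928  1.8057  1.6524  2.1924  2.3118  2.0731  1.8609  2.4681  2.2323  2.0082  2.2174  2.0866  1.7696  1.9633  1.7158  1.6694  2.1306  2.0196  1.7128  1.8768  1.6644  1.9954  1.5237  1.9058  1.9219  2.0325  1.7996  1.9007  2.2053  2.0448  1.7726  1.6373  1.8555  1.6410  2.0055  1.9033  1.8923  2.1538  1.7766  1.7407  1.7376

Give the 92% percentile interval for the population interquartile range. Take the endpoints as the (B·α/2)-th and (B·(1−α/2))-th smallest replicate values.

(1.6373, 2.3118)

Sorted replicates: 1.5237, 1.6373, 1.6410, 1.6524, 1.6644, 1.6694, 1.6850, 1.7128, 1.7158, 1.7376, 1.7407, 1.7696, 1.7726, 1.7766, 1.7996, 1.8057, 1.8426, 1.8555, 1.8609, 1.8768, 1.8912, 1.8923, 1.9007, 1.9033, 1.9058, 1.9132, 1.9219, 1.9269, 1.9633, 1.9928, 1.9954, 1.9959, 2.0055, 2.0082, 2.0141, 2.0196, 2.0325, 2.0433, 2.0448, 2.0731, 2.0866, 2.1306, 2.1538, 2.1924, 2.2053, 2.2174, 2.2323, 2.3118, 2.3505, 2.4681
α = 0.08; lower rank = 50 × 0.040 = 2; upper rank = 50 × 0.960 = 48.
The 2nd smallest replicate is 1.6373; the 48th is 2.3118.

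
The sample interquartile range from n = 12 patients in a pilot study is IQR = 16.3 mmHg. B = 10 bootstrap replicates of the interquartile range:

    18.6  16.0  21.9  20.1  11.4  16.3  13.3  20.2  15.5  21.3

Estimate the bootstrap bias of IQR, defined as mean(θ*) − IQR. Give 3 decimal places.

bias = +1.160

mean(θ*) = (18.6 + 16.0 + 21.9 + 20.1 + 11.4 + 16.3 + 13.3 + 20.2 + 15.5 + 21.3) / 10 = 17.4600
bias = 17.4600 − 16.3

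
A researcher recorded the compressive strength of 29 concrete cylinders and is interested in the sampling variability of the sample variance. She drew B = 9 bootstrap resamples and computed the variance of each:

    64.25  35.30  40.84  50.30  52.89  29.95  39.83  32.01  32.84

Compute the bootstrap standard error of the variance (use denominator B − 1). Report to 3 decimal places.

SE* = 11.524

Bootstrap SE is the standard deviation of the 9 replicate variances.
Mean of replicates: (64.25 + 35.30 + 40.84 + 50.30 + 52.89 + 29.95 + 39.83 + 32.01 + 32.84) / 9 = 378.2100 / 9 = 42.0233
Sum of squared deviations: (+22.2267)² + (−6.7233)² + (−1.1833)² + (+8.2767)² + (+10.8667)² + (−12.0733)² + (−2.1933)² + (−10.0133)² + (−9.1833)² = 1062.3924
Variance = 1062.3924 / 8 = 132.7990
SE* = √132.7990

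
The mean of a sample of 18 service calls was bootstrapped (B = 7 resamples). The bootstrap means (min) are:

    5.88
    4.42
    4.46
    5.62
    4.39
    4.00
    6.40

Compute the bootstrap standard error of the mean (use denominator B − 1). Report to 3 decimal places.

Bootstrap SE is the standard deviation of the 7 replicate means.
Mean of replicates: (5.88 + 4.42 + 4.46 + 5.62 + 4.39 + 4.00 + 6.40) / 7 = 35.1700 / 7 = 5.0243
Sum of squared deviations: (+0.8557)² + (−0.6043)² + (−0.5643)² + (+0.5957)² + (−0.6343)² + (−1.0243)² + (+1.3757)² = 5.1148
Variance = 5.1148 / 6 = 0.8525
SE* = √0.8525

SE* = 0.923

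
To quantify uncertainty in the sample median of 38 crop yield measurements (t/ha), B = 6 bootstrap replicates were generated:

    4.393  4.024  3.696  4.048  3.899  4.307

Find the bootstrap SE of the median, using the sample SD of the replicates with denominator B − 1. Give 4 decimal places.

Bootstrap SE is the standard deviation of the 6 replicate medians.
Mean of replicates: (4.393 + 4.024 + 3.696 + 4.048 + 3.899 + 4.307) / 6 = 24.36700 / 6 = 4.06117
Sum of squared deviations: (+0.33183)² + (−0.03717)² + (−0.36517)² + (−0.01317)² + (−0.16217)² + (+0.24583)² = 0.33175
Variance = 0.33175 / 5 = 0.06635
SE* = √0.06635

SE* = 0.2576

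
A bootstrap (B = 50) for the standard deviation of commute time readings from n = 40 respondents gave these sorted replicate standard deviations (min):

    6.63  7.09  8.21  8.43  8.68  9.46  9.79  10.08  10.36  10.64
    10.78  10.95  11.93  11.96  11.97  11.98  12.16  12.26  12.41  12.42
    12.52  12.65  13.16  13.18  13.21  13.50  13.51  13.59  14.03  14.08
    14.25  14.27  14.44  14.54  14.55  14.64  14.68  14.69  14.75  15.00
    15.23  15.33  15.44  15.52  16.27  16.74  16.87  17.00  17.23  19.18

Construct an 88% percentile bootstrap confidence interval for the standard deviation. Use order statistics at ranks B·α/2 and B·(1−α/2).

(8.21, 16.87)

α = 0.12; lower rank = 50 × 0.060 = 3; upper rank = 50 × 0.940 = 47.
The 3rd smallest replicate is 8.21; the 47th is 16.87.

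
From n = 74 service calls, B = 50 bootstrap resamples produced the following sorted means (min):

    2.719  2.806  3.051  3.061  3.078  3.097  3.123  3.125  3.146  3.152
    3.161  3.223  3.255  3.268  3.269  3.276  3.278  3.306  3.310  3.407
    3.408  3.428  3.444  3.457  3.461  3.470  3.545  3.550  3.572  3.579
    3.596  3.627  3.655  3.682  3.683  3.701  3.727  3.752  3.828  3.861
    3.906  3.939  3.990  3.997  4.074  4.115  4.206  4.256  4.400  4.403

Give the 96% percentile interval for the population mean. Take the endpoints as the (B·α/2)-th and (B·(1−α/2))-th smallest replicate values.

(2.719, 4.400)

α = 0.04; lower rank = 50 × 0.020 = 1; upper rank = 50 × 0.980 = 49.
The 1st smallest replicate is 2.719; the 49th is 4.400.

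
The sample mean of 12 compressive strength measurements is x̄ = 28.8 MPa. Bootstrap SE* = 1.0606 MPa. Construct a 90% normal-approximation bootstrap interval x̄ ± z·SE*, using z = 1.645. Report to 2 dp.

(27.06, 30.54)

Margin = 1.645 × 1.0606 = 1.745
Interval: 28.8 ± 1.745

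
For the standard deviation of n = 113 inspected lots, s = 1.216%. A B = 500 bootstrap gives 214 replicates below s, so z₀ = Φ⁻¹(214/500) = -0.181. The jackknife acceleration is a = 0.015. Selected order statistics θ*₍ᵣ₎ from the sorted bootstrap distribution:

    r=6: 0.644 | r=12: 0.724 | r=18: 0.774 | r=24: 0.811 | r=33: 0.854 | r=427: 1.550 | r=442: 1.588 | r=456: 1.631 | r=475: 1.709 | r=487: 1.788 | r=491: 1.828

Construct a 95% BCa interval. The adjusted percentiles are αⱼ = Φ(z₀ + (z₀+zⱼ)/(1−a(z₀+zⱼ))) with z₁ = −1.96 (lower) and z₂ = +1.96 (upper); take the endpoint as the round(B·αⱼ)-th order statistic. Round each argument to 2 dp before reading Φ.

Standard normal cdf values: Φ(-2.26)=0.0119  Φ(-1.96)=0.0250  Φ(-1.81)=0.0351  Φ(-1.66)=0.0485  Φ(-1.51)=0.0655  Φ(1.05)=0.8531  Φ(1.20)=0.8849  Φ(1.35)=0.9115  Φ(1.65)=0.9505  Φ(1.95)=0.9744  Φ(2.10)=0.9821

(0.644, 1.709)

Lower: z₀ + z₁ = -0.181 + (-1.960) = -2.141; 1 − a(z₀+z₁) = 1 − (0.015)(-2.141) = 1.0321; argument = -0.181 + (-2.141)/1.0321 = -2.2554 → -2.26.
α₁ = Φ(-2.26) = 0.0119; rank = round(500 × 0.0119) = 6; θ*₍6₎ = 0.644.
Upper: z₀ + z₂ = 1.779; 1 − a(z₀+z₂) = 0.9733; argument = 1.6468 → 1.65; α₂ = 0.9505; rank = 475; θ*₍475₎ = 1.709.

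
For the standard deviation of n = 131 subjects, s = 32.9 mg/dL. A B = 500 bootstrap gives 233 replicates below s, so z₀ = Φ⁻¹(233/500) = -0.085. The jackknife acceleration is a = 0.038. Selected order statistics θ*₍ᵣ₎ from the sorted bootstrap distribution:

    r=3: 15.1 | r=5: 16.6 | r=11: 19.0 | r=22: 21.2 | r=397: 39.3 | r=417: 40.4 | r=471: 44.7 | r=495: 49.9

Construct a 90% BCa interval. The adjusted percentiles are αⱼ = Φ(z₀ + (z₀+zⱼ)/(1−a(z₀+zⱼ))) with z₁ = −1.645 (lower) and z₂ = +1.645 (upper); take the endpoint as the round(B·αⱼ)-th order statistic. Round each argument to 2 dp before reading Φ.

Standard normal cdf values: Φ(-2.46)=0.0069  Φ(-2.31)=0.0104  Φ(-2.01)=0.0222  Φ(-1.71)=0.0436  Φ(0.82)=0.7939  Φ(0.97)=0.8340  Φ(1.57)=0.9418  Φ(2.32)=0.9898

Lower: z₀ + z₁ = -0.085 + (-1.645) = -1.730; 1 − a(z₀+z₁) = 1 − (0.038)(-1.730) = 1.0657; argument = -0.085 + (-1.730)/1.0657 = -1.7083 → -1.71.
α₁ = Φ(-1.71) = 0.0436; rank = round(500 × 0.0436) = 22; θ*₍22₎ = 21.2.
Upper: z₀ + z₂ = 1.560; 1 − a(z₀+z₂) = 0.9407; argument = 1.5733 → 1.57; α₂ = 0.9418; rank = 471; θ*₍471₎ = 44.7.

(21.2, 44.7)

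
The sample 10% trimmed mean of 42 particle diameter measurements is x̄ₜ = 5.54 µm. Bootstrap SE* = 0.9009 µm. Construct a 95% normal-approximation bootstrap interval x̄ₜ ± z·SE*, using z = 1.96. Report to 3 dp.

Margin = 1.96 × 0.9009 = 1.7658
Interval: 5.54 ± 1.7658

(3.774, 7.306)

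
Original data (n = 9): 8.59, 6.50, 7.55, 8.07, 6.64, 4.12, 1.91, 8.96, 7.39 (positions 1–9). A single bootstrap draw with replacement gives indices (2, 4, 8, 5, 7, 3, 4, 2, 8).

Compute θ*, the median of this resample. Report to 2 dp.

Resample values: 6.50, 8.07, 8.96, 6.64, 1.91, 7.55, 8.07, 6.50, 8.96.
Sorted: 1.91, 6.50, 6.50, 6.64, 7.55, 8.07, 8.07, 8.96, 8.96
Median = middle value = 7.55

θ* = 7.55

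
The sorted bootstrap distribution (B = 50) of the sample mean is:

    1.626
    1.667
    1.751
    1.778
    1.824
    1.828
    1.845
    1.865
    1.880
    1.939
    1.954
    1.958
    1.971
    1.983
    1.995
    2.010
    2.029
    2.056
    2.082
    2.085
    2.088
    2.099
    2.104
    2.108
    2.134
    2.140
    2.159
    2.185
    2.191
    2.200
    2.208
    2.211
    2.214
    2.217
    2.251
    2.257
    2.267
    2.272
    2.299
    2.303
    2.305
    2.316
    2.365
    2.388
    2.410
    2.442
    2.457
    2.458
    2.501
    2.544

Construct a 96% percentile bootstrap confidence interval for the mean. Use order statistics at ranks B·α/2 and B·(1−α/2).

α = 0.04; lower rank = 50 × 0.020 = 1; upper rank = 50 × 0.980 = 49.
The 1st smallest replicate is 1.626; the 49th is 2.501.

(1.626, 2.501)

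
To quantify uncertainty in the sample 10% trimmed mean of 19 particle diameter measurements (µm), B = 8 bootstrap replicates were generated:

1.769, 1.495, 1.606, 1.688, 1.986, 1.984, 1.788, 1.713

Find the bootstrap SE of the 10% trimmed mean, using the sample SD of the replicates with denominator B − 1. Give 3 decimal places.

SE* = 0.170

Bootstrap SE is the standard deviation of the 8 replicate 10% trimmed means.
Mean of replicates: (1.769 + 1.495 + 1.606 + 1.688 + 1.986 + 1.984 + 1.788 + 1.713) / 8 = 14.0290 / 8 = 1.7536
Sum of squared deviations: (+0.0154)² + (−0.2586)² + (−0.1476)² + (−0.0656)² + (+0.2324)² + (+0.2304)² + (+0.0344)² + (−0.0406)² = 0.2031
Variance = 0.2031 / 7 = 0.0290
SE* = √0.0290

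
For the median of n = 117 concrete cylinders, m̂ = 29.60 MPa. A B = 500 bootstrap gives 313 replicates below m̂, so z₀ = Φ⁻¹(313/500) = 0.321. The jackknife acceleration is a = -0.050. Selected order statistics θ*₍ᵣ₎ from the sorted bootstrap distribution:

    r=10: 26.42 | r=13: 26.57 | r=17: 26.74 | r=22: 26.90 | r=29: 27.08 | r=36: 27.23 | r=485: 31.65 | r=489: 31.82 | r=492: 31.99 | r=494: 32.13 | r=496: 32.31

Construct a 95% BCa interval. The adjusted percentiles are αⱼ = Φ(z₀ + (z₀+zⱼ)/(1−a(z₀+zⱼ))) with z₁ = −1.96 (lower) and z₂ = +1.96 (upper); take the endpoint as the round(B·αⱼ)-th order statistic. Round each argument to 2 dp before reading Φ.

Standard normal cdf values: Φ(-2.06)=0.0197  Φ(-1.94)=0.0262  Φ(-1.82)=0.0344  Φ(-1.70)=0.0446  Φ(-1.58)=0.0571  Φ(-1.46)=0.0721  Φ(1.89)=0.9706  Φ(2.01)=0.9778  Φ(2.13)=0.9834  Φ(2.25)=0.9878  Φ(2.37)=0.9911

(27.23, 32.31)

Lower: z₀ + z₁ = 0.321 + (-1.960) = -1.639; 1 − a(z₀+z₁) = 1 − (-0.050)(-1.639) = 0.9181; argument = 0.321 + (-1.639)/0.9181 = -1.4643 → -1.46.
α₁ = Φ(-1.46) = 0.0721; rank = round(500 × 0.0721) = 36; θ*₍36₎ = 27.23.
Upper: z₀ + z₂ = 2.281; 1 − a(z₀+z₂) = 1.1140; argument = 2.3685 → 2.37; α₂ = 0.9911; rank = 496; θ*₍496₎ = 32.31.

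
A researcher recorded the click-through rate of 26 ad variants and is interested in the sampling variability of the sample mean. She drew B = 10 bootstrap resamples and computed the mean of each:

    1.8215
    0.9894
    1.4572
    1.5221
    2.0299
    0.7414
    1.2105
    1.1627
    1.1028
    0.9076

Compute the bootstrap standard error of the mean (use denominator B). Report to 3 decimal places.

Bootstrap SE is the standard deviation of the 10 replicate means.
Mean of replicates: (1.8215 + 0.9894 + 1.4572 + 1.5221 + 2.0299 + 0.7414 + 1.2105 + 1.1627 + 1.1028 + 0.9076) / 10 = 12.94510 / 10 = 1.29451
Sum of squared deviations: (+0.52699)² + (−0.30511)² + (+0.16269)² + (+0.22759)² + (+0.73539)² + (−0.55311)² + (−0.08401)² + (−0.13181)² + (−0.19171)² + (−0.38691)² = 1.50669
Variance = 1.50669 / 10 = 0.15067
SE* = √0.15067

SE* = 0.388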